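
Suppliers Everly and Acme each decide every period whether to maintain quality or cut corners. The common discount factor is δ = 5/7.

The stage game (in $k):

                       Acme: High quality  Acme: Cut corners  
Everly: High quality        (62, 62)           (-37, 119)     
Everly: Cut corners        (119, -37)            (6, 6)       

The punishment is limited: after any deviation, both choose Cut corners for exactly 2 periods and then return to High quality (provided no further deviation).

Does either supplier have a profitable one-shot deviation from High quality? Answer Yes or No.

Comparing payoff streams over the 3 periods until play realigns: cooperate → 62(1+δ+…+δ^2); deviate → 119 + 6(δ+…+δ^2).
Cooperation is sustained iff (62−6)(δ+…+δ^2) ≥ 119−62.
δ+…+δ^2 = 5/7·(1−(5/7)^2)/(1−5/7) = 1.2245, and (119−62)/(62−6) = 1.0179.
1.2245 ≥ 1.0179, so cooperation is sustainable.

No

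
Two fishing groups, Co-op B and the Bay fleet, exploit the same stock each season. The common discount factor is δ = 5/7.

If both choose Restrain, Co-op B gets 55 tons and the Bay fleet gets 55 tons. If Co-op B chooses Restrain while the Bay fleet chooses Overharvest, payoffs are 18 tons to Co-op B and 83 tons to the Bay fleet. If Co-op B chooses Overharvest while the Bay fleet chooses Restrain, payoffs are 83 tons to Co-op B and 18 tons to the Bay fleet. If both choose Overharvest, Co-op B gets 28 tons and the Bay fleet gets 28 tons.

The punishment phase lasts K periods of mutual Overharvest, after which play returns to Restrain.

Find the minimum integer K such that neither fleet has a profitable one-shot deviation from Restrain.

Need Σ_{k=1}^{K} δ^k ≥ (83−55)/(55−28) = 1.0370 at δ = 5/7.
At K = 1 the sum is 0.7143 < 1.0370; at K = 2 it is 1.2245 ≥ 1.0370.
So the minimum punishment length is K = 2.

2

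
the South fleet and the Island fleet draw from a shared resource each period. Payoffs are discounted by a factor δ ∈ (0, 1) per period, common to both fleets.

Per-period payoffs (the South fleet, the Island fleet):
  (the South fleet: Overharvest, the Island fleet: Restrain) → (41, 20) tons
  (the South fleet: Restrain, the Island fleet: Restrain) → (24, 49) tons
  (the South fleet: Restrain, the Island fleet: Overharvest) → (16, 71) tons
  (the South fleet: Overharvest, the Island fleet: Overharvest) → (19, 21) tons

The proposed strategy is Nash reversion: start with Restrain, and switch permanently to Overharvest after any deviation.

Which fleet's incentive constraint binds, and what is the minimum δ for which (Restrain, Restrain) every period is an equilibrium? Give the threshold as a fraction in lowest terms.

the South fleet: cooperation gives 24 each period; deviation gives 41 once then 19 forever.
  24/(1−δ) ≥ 41 + 19δ/(1−δ) ⇒ δ ≥ 17/22.
the Island fleet: cooperation gives 49 each period; deviation gives 71 once then 21 forever.
  δ ≥ 22/50 = 11/25.
Both must hold, so the binding constraint is the South fleet's: δ ≥ 17/22.

the South fleet; δ ≥ 17/22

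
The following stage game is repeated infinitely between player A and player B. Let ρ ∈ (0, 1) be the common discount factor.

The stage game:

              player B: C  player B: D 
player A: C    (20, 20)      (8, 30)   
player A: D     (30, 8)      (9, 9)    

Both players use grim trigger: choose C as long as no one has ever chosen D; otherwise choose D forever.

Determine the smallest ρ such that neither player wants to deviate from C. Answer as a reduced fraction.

10/21

20/(1−ρ) ≥ 30 + 9ρ/(1−ρ)
20 ≥ 30 − 21ρ
ρ ≥ 10/21.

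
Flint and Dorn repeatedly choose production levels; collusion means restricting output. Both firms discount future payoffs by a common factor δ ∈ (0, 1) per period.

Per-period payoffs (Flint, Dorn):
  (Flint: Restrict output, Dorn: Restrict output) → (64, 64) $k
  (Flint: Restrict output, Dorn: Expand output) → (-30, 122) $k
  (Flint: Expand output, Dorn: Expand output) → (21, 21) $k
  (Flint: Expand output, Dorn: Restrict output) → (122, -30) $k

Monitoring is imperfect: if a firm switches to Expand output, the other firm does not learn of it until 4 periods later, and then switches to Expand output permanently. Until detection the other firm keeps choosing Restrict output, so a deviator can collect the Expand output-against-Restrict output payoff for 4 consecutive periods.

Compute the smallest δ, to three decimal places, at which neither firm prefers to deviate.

The best deviation is to choose Expand output for all 4 undetected periods, earning 122 each, then 21 forever once detected.
Deviation value: 122(1−δ^4)/(1−δ) + 21δ^4/(1−δ); cooperation value: 64/(1−δ).
IC: 64 ≥ 122(1−δ^4) + 21δ^4 = 122 − 101δ^4.
So δ^4 ≥ 58/101, giving δ ≥ (58/101)^(1/4) ≈ 0.871.

0.871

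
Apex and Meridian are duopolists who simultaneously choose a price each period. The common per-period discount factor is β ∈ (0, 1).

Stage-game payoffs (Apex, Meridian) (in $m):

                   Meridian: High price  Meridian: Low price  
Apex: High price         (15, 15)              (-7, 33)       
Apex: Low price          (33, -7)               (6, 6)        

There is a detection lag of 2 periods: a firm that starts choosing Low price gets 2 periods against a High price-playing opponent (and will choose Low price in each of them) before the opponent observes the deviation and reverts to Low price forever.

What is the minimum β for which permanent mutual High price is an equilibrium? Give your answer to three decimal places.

0.816

Deviating for the 2 undetected periods gains 33−15 = 18 per period over cooperation, then loses 15−6 = 9 per period forever once punishment starts.
Gain: 18(1 + β + … + β^1); loss: 9·β^2/(1−β).
No profitable deviation ⇔ 18(1−β^2) ≤ 9·β^2, i.e. β^2 ≥ 18/(18+9) = 2/3.
Hence β ≥ (2/3)^(1/2) ≈ 0.816.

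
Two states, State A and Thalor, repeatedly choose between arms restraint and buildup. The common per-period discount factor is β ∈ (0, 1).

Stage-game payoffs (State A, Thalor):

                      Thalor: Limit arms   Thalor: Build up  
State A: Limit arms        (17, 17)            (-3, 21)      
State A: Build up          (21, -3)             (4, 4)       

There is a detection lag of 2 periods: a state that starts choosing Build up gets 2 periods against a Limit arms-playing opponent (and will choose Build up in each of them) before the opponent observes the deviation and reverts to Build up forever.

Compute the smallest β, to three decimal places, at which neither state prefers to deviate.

A deviator earns 21 for 2 periods, then 4 forever; cooperating earns 17 forever. Multiplying the IC by (1−β):
17 ≥ 21(1−β^2) + 4β^2, so 17·β^2 ≥ 4 and β^2 ≥ 4/17.
β ≥ (4/17)^(1/2) ≈ 0.485.

0.485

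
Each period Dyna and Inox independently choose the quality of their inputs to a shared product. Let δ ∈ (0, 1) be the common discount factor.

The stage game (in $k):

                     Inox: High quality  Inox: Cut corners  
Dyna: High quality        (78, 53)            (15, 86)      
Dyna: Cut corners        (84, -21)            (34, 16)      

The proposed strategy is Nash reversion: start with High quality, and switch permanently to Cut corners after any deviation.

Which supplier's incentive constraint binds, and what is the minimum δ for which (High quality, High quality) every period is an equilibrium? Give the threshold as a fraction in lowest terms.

For Dyna: deviation gain 84−78 = 6, per-period punishment loss 78−34 = 44. IC gives δ ≥ 6/50 = 3/25.
For Inox: gain 33, loss 37 per period, so δ ≥ 33/70.
The tighter constraint is Inox's, so cooperation needs δ ≥ 33/70.

Inox; δ ≥ 33/70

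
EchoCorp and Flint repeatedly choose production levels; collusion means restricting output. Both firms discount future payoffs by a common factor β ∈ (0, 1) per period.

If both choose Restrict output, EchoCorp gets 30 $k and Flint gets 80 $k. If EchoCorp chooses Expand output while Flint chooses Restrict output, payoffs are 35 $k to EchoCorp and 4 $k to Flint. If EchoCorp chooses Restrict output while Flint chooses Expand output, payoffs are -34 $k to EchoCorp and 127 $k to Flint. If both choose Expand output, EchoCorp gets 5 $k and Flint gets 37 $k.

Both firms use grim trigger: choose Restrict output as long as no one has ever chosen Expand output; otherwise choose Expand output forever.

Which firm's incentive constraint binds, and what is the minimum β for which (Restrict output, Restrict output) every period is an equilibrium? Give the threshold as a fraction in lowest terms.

Flint; β ≥ 47/90

EchoCorp's threshold: (35−30)/(35−5) = 1/6.
Flint's threshold: (127−80)/(127−37) = 47/90.
1/6 < 47/90, so Flint binds and β* = 47/90.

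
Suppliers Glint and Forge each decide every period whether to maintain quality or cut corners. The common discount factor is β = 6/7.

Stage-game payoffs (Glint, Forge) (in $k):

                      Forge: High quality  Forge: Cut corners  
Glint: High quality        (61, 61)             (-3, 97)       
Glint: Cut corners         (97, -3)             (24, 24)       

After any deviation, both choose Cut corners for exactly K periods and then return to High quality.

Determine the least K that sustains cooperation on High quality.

2

No profitable deviation requires (61−24)(β+…+β^K) ≥ 97−61, i.e. β+…+β^K ≥ 36/37 ≈ 0.9730.
With β = 6/7, the partial sums are K=1: 0.8571, K=2: 1.5918.
K = 2 is the first length at which the sum reaches 0.9730.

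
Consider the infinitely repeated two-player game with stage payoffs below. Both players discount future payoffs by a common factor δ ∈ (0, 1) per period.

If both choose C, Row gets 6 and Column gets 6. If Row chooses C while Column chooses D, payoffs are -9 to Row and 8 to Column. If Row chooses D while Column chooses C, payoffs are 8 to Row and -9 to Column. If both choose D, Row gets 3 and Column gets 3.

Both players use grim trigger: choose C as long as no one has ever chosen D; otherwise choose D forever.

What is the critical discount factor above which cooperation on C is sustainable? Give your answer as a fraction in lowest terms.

6/(1−δ) ≥ 8 + 3δ/(1−δ)
6 ≥ 8 − 5δ
δ ≥ 2/5.

2/5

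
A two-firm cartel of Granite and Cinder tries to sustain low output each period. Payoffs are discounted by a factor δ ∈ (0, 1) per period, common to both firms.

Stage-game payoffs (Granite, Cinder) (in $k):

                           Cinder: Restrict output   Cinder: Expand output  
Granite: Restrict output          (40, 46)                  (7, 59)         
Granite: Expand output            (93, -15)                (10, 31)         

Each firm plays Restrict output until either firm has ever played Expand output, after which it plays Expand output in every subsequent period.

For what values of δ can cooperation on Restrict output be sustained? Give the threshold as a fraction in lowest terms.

Granite: cooperation gives 40 each period; deviation gives 93 once then 10 forever.
  40/(1−δ) ≥ 93 + 10δ/(1−δ) ⇒ δ ≥ 53/83.
Cinder: cooperation gives 46 each period; deviation gives 59 once then 31 forever.
  δ ≥ 13/28.
Both must hold, so the binding constraint is Granite's: δ ≥ 53/83.

53/83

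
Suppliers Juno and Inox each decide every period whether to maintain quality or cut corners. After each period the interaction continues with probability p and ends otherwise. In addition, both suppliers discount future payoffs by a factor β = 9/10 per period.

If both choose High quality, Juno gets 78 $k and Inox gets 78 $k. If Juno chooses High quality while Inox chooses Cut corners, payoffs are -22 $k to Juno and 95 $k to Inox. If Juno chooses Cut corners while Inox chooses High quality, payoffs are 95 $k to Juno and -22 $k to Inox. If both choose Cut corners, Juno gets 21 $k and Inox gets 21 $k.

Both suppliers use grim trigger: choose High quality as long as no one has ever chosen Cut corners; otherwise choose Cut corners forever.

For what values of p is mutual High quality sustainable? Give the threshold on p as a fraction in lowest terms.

With continuation probability p and discount β, the effective per-period discount factor is βp.
Grim-trigger IC: βp ≥ (95−78)/(95−21) = 17/74.
So p ≥ (17/74)/(9/10) = 85/333.

85/333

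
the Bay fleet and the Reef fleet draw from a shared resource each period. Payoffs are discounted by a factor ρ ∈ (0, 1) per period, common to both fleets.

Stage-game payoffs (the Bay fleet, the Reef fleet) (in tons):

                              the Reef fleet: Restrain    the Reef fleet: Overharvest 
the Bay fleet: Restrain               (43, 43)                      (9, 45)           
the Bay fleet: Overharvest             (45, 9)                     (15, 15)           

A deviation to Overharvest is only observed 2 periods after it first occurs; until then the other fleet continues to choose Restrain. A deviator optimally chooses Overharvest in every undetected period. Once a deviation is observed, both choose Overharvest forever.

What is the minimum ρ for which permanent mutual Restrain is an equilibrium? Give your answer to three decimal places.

0.258

Deviating for the 2 undetected periods gains 45−43 = 2 per period over cooperation, then loses 43−15 = 28 per period forever once punishment starts.
Gain: 2(1 + ρ + … + ρ^1); loss: 28·ρ^2/(1−ρ).
No profitable deviation ⇔ 2(1−ρ^2) ≤ 28·ρ^2, i.e. ρ^2 ≥ 2/(2+28) = 1/15.
Hence ρ ≥ (1/15)^(1/2) ≈ 0.258.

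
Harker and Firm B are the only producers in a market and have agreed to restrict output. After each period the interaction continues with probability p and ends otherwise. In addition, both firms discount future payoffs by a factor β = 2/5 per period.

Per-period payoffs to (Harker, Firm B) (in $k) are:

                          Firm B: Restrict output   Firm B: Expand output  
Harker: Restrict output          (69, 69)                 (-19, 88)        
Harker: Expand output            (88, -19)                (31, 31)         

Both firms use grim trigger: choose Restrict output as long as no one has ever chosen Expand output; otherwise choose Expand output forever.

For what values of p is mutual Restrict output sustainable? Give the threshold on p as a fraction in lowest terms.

5/6

With continuation probability p and discount β, the effective per-period discount factor is βp.
Grim-trigger IC: βp ≥ (88−69)/(88−31) = 1/3.
So p ≥ (1/3)/(2/5) = 5/6.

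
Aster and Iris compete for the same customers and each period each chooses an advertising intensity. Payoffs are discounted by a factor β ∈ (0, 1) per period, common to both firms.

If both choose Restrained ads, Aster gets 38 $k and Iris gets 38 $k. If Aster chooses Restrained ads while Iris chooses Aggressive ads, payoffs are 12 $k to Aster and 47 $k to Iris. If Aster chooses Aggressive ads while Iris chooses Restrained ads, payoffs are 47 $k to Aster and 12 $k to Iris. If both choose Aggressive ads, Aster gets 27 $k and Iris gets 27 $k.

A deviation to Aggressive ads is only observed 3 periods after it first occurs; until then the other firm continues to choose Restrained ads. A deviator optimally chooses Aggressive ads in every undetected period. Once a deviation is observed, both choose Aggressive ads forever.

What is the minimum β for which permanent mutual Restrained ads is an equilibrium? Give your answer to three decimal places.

The best deviation is to choose Aggressive ads for all 3 undetected periods, earning 47 each, then 27 forever once detected.
Deviation value: 47(1−β^3)/(1−β) + 27β^3/(1−β); cooperation value: 38/(1−β).
IC: 38 ≥ 47(1−β^3) + 27β^3 = 47 − 20β^3.
So β^3 ≥ 9/20, giving β ≥ (9/20)^(1/3) ≈ 0.766.

0.766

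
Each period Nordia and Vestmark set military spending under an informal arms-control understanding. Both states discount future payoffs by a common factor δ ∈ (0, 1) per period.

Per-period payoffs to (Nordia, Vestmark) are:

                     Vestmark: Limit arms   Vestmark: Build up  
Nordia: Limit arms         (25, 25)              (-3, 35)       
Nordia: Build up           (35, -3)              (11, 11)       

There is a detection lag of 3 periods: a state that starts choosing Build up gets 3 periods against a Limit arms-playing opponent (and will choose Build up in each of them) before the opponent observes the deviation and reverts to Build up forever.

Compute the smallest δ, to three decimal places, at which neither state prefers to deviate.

Deviating for the 3 undetected periods gains 35−25 = 10 per period over cooperation, then loses 25−11 = 14 per period forever once punishment starts.
Gain: 10(1 + δ + … + δ^2); loss: 14·δ^3/(1−δ).
No profitable deviation ⇔ 10(1−δ^3) ≤ 14·δ^3, i.e. δ^3 ≥ 10/(10+14) = 5/12.
Hence δ ≥ (5/12)^(1/3) ≈ 0.747.

0.747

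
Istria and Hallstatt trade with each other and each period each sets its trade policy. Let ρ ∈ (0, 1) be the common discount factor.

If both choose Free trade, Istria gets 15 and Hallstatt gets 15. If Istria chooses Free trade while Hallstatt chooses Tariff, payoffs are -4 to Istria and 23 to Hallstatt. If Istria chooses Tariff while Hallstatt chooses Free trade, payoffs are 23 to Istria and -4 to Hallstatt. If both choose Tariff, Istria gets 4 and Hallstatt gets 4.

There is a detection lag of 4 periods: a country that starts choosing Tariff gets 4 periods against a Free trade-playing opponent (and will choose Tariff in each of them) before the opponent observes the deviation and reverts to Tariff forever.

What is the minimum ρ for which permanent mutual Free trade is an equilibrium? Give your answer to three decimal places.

0.806

Deviating for the 4 undetected periods gains 23−15 = 8 per period over cooperation, then loses 15−4 = 11 per period forever once punishment starts.
Gain: 8(1 + ρ + … + ρ^3); loss: 11·ρ^4/(1−ρ).
No profitable deviation ⇔ 8(1−ρ^4) ≤ 11·ρ^4, i.e. ρ^4 ≥ 8/(8+11) = 8/19.
Hence ρ ≥ (8/19)^(1/4) ≈ 0.806.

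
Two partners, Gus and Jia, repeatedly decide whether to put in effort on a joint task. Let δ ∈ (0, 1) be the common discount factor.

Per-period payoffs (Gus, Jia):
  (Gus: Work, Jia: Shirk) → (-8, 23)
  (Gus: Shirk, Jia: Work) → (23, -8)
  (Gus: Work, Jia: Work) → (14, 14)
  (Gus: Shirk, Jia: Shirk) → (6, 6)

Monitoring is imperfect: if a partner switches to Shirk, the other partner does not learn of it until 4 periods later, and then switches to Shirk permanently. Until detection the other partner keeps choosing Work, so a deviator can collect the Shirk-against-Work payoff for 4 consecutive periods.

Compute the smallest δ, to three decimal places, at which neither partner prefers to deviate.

0.853

The best deviation is to choose Shirk for all 4 undetected periods, earning 23 each, then 6 forever once detected.
Deviation value: 23(1−δ^4)/(1−δ) + 6δ^4/(1−δ); cooperation value: 14/(1−δ).
IC: 14 ≥ 23(1−δ^4) + 6δ^4 = 23 − 17δ^4.
So δ^4 ≥ 9/17, giving δ ≥ (9/17)^(1/4) ≈ 0.853.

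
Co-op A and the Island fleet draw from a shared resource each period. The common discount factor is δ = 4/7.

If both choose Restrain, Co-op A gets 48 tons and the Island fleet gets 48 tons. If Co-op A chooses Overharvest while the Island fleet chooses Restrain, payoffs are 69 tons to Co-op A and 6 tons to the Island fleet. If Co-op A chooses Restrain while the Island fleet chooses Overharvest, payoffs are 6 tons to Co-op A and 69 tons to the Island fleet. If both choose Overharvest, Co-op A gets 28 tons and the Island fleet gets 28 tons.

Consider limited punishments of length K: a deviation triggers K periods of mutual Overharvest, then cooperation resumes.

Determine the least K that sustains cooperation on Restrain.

3

Need Σ_{k=1}^{K} δ^k ≥ (69−48)/(48−28) = 1.0500 at δ = 4/7.
At K = 2 the sum is 0.8980 < 1.0500; at K = 3 it is 1.0845 ≥ 1.0500.
So the minimum punishment length is K = 3.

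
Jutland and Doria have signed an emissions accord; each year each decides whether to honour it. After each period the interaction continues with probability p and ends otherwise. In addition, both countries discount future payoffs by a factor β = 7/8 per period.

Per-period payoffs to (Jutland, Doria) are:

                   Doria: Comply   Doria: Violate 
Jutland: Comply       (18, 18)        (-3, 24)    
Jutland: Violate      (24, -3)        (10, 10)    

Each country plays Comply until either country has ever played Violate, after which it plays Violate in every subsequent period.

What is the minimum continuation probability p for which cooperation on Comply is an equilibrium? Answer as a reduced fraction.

Expected continuation weight on next period's payoff is β·p = 7/8·p, which plays the role of the discount factor.
Cooperation requires 7/8·p ≥ (24−18)/(24−10) = 3/7, hence p ≥ 24/49.

24/49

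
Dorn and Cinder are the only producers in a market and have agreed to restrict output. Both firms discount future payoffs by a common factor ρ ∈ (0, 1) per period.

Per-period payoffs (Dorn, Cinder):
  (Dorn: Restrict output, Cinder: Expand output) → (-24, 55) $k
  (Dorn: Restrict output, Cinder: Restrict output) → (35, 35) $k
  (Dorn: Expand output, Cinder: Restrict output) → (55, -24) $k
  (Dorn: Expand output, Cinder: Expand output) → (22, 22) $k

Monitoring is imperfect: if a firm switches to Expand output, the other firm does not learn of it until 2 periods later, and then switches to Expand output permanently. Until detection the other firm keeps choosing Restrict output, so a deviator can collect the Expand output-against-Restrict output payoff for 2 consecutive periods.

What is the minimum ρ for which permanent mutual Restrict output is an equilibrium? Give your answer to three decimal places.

Deviating for the 2 undetected periods gains 55−35 = 20 per period over cooperation, then loses 35−22 = 13 per period forever once punishment starts.
Gain: 20(1 + ρ + … + ρ^1); loss: 13·ρ^2/(1−ρ).
No profitable deviation ⇔ 20(1−ρ^2) ≤ 13·ρ^2, i.e. ρ^2 ≥ 20/(20+13) = 20/33.
Hence ρ ≥ (20/33)^(1/2) ≈ 0.778.

0.778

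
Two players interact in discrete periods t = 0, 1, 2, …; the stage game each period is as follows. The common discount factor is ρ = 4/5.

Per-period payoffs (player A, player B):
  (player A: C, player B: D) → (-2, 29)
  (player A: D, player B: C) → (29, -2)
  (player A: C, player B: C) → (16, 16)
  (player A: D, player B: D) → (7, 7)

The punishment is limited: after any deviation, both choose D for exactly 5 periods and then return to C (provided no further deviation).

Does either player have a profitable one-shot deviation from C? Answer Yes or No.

Comparing payoff streams over the 6 periods until play realigns: cooperate → 16(1+ρ+…+ρ^5); deviate → 29 + 7(ρ+…+ρ^5).
Cooperation is sustained iff (16−7)(ρ+…+ρ^5) ≥ 29−16.
ρ+…+ρ^5 = 4/5·(1−(4/5)^5)/(1−4/5) = 2.6893, and (29−16)/(16−7) = 1.4444.
2.6893 ≥ 1.4444, so cooperation is sustainable.

No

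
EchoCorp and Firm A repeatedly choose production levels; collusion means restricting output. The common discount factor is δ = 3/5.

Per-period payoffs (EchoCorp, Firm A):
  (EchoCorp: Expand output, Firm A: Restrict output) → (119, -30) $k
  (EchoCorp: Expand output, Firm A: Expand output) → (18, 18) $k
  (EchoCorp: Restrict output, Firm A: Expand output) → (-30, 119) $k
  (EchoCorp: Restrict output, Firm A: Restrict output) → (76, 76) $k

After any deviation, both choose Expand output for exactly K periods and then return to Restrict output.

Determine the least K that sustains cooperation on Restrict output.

IC: δ(1−δ^K)/(1−δ) ≥ (119−76)/(76−18) = 43/58.
With δ = 3/5: need 1 − δ^K ≥ 43/58·(1−3/5)/(3/5), i.e. δ^K ≤ 0.5057.
Since (3/5)^1 = 0.6000 and (3/5)^2 = 0.3600, the smallest such K is 2.

2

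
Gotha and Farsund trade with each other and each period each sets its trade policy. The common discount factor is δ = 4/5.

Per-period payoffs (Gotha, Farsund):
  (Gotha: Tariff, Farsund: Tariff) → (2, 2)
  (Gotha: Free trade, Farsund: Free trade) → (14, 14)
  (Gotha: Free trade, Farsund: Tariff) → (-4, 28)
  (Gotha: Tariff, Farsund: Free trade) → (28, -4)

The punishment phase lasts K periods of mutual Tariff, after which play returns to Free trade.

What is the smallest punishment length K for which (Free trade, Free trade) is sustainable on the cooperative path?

IC: δ(1−δ^K)/(1−δ) ≥ (28−14)/(14−2) = 7/6.
With δ = 4/5: need 1 − δ^K ≥ 7/6·(1−4/5)/(4/5), i.e. δ^K ≤ 0.7083.
Since (4/5)^1 = 0.8000 and (4/5)^2 = 0.6400, the smallest such K is 2.

2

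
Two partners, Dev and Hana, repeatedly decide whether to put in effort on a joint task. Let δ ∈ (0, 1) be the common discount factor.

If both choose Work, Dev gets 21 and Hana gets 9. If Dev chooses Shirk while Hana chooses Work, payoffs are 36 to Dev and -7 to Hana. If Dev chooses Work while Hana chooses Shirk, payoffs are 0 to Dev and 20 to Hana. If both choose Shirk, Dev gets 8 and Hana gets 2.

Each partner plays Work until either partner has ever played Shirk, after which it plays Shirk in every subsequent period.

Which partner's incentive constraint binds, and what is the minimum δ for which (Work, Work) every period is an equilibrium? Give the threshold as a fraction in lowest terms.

Hana; δ ≥ 11/18

Dev: cooperation gives 21 each period; deviation gives 36 once then 8 forever.
  21/(1−δ) ≥ 36 + 8δ/(1−δ) ⇒ δ ≥ 15/28.
Hana: cooperation gives 9 each period; deviation gives 20 once then 2 forever.
  δ ≥ 11/18.
Both must hold, so the binding constraint is Hana's: δ ≥ 11/18.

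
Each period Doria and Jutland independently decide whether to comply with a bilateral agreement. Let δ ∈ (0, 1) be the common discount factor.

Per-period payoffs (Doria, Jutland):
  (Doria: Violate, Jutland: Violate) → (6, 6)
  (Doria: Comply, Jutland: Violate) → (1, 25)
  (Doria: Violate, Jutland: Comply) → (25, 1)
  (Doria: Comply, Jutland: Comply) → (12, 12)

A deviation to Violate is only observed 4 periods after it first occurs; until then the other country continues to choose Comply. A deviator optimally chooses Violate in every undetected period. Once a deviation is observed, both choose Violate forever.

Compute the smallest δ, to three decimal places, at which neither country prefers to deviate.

A deviator earns 25 for 4 periods, then 6 forever; cooperating earns 12 forever. Multiplying the IC by (1−δ):
12 ≥ 25(1−δ^4) + 6δ^4, so 19·δ^4 ≥ 13 and δ^4 ≥ 13/19.
δ ≥ (13/19)^(1/4) ≈ 0.909.

0.909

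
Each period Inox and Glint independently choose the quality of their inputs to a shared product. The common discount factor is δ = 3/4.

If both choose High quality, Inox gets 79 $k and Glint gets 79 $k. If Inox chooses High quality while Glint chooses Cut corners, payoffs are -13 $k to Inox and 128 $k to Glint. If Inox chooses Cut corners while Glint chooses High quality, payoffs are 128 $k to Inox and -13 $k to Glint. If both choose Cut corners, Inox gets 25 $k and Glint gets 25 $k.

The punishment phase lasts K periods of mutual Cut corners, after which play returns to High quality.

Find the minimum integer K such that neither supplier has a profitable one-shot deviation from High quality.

2

No profitable deviation requires (79−25)(δ+…+δ^K) ≥ 128−79, i.e. δ+…+δ^K ≥ 49/54 ≈ 0.9074.
With δ = 3/4, the partial sums are K=1: 0.7500, K=2: 1.3125.
K = 2 is the first length at which the sum reaches 0.9074.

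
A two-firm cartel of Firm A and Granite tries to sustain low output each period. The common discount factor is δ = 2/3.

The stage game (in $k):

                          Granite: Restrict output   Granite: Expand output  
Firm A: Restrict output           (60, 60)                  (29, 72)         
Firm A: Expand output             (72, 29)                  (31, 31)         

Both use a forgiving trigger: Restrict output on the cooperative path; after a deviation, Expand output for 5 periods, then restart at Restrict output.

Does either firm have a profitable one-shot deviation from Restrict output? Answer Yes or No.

A one-shot deviation gives 72 now, then 31 for 5 periods, then back to 60.
Gain from deviating: (72−60) today; loss: (60−31) in each of the next 5 periods.
No-deviation condition: (60−31)(δ+…+δ^5) ≥ 72−60, i.e. δ+…+δ^5 ≥ 12/29.
At δ = 2/3: δ+…+δ^5 = 1.7366 ≥ 0.4138.
So cooperation is sustainable.

No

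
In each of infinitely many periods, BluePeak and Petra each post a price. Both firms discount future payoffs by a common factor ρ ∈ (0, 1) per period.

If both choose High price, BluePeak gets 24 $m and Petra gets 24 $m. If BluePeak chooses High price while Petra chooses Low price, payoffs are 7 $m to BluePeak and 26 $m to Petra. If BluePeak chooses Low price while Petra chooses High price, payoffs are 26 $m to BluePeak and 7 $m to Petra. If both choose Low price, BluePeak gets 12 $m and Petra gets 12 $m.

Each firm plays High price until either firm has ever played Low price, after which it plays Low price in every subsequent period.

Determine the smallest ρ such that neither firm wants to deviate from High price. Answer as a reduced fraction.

1/7

Under grim trigger the critical discount factor is (T−C)/(T−P) with T = 26, C = 24, P = 12.
ρ* = (26−24)/(26−12) = 2/14 = 1/7.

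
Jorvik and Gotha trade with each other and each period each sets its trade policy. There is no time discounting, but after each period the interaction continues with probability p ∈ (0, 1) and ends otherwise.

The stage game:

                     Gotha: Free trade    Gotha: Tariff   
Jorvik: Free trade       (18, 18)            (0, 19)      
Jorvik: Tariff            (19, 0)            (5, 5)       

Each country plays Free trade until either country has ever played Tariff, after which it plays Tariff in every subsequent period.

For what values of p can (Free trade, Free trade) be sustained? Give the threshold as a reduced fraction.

1/14

Expected cooperation value is 18 + p·18 + p²·18 + … = 18/(1−p); deviation gives 19 + p·5/(1−p).
18 ≥ 19(1−p) + 5p ⇒ 14p ≥ 1 ⇒ p ≥ 1/14.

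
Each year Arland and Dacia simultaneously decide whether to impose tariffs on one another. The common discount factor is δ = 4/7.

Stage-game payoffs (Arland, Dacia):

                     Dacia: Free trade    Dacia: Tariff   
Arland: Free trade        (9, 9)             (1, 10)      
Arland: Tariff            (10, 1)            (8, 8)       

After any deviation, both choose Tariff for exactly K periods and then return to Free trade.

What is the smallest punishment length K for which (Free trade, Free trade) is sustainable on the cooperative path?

3

No profitable deviation requires (9−8)(δ+…+δ^K) ≥ 10−9, i.e. δ+…+δ^K ≥ 1 ≈ 1.0000.
With δ = 4/7, the partial sums are K=1: 0.5714, K=2: 0.8980, K=3: 1.0845.
K = 3 is the first length at which the sum reaches 1.0000.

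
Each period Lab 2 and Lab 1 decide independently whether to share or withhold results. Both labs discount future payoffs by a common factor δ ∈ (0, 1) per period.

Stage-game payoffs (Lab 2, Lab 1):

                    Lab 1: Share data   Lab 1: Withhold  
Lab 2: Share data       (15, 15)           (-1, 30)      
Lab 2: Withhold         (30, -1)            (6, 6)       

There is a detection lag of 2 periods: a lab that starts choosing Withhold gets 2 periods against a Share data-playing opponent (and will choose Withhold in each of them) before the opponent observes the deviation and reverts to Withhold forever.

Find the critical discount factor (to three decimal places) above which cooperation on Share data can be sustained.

Deviating for the 2 undetected periods gains 30−15 = 15 per period over cooperation, then loses 15−6 = 9 per period forever once punishment starts.
Gain: 15(1 + δ + … + δ^1); loss: 9·δ^2/(1−δ).
No profitable deviation ⇔ 15(1−δ^2) ≤ 9·δ^2, i.e. δ^2 ≥ 15/(15+9) = 5/8.
Hence δ ≥ (5/8)^(1/2) ≈ 0.791.

0.791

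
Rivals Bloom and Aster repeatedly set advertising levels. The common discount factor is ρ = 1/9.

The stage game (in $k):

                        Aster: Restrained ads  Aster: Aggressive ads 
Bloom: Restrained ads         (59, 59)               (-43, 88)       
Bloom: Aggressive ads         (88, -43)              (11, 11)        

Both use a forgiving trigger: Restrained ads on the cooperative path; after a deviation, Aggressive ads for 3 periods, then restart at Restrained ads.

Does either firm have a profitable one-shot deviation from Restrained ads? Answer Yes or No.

Yes

IC: ρ+…+ρ^3 ≥ (88−59)/(59−11) = 29/48.
At ρ = 1/9: partial sum = 0.1248 < 0.6042. Cooperation not sustainable.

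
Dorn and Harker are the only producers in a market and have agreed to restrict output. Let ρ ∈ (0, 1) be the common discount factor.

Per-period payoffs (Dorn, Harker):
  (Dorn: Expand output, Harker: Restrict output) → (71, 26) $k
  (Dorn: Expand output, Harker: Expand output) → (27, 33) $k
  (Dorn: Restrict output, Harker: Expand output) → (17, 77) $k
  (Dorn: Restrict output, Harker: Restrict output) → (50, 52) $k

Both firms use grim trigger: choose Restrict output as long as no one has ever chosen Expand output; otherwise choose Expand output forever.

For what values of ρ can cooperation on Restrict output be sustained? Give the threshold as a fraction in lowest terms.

Dorn's threshold: (71−50)/(71−27) = 21/44.
Harker's threshold: (77−52)/(77−33) = 25/44.
21/44 < 25/44, so Harker binds and ρ* = 25/44.

25/44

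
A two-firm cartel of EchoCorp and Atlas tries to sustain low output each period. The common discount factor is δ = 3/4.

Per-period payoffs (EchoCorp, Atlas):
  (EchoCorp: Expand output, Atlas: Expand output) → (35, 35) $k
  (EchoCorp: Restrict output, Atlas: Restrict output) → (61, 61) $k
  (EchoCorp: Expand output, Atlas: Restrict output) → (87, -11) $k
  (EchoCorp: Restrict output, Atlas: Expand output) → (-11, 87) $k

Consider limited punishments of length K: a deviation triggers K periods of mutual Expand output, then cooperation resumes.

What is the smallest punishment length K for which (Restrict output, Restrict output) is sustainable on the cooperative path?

No profitable deviation requires (61−35)(δ+…+δ^K) ≥ 87−61, i.e. δ+…+δ^K ≥ 1 ≈ 1.0000.
With δ = 3/4, the partial sums are K=1: 0.7500, K=2: 1.3125.
K = 2 is the first length at which the sum reaches 1.0000.

2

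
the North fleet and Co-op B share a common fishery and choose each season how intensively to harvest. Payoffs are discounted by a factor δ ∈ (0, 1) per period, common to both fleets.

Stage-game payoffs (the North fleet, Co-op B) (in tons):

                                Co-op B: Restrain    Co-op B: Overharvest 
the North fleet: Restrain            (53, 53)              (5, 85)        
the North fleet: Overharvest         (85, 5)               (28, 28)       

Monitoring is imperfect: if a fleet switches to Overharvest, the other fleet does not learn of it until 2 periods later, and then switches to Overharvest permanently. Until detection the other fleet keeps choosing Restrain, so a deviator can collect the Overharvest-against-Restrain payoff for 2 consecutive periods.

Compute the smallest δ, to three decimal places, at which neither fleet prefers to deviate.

A deviator earns 85 for 2 periods, then 28 forever; cooperating earns 53 forever. Multiplying the IC by (1−δ):
53 ≥ 85(1−δ^2) + 28δ^2, so 57·δ^2 ≥ 32 and δ^2 ≥ 32/57.
δ ≥ (32/57)^(1/2) ≈ 0.749.

0.749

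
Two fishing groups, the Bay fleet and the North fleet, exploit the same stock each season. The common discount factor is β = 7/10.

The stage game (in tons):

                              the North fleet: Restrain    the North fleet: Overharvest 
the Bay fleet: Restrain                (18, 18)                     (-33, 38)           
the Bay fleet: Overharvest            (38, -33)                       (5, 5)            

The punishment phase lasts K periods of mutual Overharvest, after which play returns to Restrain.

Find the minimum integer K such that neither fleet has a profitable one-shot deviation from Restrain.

IC: β(1−β^K)/(1−β) ≥ (38−18)/(18−5) = 20/13.
With β = 7/10: need 1 − β^K ≥ 20/13·(1−7/10)/(7/10), i.e. β^K ≤ 0.3407.
Since (7/10)^3 = 0.3430 and (7/10)^4 = 0.2401, the smallest such K is 4.

4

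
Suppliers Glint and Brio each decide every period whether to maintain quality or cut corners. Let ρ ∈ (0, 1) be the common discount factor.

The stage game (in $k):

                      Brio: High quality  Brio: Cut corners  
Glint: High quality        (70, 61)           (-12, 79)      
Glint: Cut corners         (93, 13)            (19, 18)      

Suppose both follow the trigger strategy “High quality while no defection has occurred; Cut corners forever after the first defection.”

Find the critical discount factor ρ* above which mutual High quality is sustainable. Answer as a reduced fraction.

23/74

For Glint: deviation gain 93−70 = 23, per-period punishment loss 70−19 = 51. IC gives ρ ≥ 23/74.
For Brio: gain 18, loss 43 per period, so ρ ≥ 18/61.
The tighter constraint is Glint's, so cooperation needs ρ ≥ 23/74.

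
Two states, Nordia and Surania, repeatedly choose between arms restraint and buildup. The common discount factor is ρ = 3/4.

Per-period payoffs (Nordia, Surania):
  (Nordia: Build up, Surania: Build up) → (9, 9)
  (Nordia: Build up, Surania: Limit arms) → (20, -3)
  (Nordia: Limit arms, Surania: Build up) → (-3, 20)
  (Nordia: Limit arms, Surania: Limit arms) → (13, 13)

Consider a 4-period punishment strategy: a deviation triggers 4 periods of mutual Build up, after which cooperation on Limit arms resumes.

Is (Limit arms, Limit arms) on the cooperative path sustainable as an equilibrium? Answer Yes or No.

IC: ρ+…+ρ^4 ≥ (20−13)/(13−9) = 7/4.
At ρ = 3/4: partial sum = 2.0508 ≥ 1.7500. Cooperation sustainable.

Yes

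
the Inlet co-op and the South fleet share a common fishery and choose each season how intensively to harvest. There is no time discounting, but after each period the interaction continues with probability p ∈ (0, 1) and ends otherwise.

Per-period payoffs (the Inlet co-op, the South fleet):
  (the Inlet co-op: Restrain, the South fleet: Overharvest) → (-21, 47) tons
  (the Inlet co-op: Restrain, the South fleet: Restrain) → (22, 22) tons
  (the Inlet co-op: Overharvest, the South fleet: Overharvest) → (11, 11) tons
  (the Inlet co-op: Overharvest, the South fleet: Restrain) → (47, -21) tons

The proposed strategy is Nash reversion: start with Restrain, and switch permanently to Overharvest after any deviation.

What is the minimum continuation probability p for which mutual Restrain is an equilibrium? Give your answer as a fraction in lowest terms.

Expected cooperation value is 22 + p·22 + p²·22 + … = 22/(1−p); deviation gives 47 + p·11/(1−p).
22 ≥ 47(1−p) + 11p ⇒ 36p ≥ 25 ⇒ p ≥ 25/36.

25/36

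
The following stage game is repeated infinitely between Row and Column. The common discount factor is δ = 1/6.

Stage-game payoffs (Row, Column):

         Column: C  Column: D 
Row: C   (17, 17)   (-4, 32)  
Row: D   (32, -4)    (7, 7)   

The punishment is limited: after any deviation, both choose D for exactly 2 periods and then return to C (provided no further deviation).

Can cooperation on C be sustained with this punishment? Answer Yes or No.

A one-shot deviation gives 32 now, then 7 for 2 periods, then back to 17.
Gain from deviating: (32−17) today; loss: (17−7) in each of the next 2 periods.
No-deviation condition: (17−7)(δ+…+δ^2) ≥ 32−17, i.e. δ+…+δ^2 ≥ 3/2.
At δ = 1/6: δ+…+δ^2 = 0.1944 < 1.5000.
So cooperation is not sustainable.

No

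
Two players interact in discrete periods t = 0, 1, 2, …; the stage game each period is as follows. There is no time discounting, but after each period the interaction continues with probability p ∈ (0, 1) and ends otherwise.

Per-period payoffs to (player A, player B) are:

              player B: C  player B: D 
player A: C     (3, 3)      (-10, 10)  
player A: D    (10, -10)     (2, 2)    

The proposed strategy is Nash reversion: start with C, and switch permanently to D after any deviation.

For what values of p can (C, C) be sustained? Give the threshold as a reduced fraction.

7/8

With no time discounting, the continuation probability p plays the role of the discount factor.
Grim-trigger IC: 3/(1−p) ≥ 10 + 2p/(1−p) ⇒ p ≥ (10−3)/(10−2) = 7/8.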